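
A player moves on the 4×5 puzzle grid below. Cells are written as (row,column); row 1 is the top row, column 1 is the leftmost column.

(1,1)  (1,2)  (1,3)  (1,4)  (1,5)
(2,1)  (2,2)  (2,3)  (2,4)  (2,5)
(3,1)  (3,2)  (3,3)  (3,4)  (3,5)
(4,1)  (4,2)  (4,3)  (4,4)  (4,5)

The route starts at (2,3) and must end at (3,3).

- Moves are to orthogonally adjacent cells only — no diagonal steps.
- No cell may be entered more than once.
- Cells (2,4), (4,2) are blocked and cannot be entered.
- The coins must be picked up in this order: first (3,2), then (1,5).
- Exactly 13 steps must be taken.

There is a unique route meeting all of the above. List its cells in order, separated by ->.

(2,3) -> (2,2) -> (3,2) -> (3,1) -> (2,1) -> (1,1) -> (1,2) -> (1,3) -> (1,4) -> (1,5) -> (2,5) -> (3,5) -> (3,4) -> (3,3)

The waypoints must appear in the order (3,2), (1,5), with no cell reused.
Route from (2,3): left 1 to (2,2), down 1 to (3,2), left 1 to (3,1), up 2 to (1,1), right 4 to (1,5), down 2 to (3,5), left 2 to (3,3) — 13 moves in all.
Check: order respected ((3,2) at step 2, (1,5) at step 9); 13 moves as required.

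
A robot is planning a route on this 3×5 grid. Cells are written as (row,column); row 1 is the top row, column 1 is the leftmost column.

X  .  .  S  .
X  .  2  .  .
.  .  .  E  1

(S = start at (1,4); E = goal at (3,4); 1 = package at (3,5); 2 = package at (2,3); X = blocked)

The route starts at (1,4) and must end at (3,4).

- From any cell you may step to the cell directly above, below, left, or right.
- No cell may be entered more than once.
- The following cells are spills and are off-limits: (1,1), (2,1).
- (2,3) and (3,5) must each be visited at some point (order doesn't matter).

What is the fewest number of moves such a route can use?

6

Any route passes through (2,3) and (3,5) in some order between (1,4) and (3,4). Summing Manhattan distances along each leg and taking the cheapest ordering ((1,4) → (2,3) → (3,5) → (3,4)) gives a lower bound of 2 + 3 + 1 = 6 moves.
A route of 6 moves achieves this: (1,4) → (1,3) → (2,3) → (2,4) → (2,5) → (3,5) → (3,4).
Since 6 matches the lower bound, it is optimal.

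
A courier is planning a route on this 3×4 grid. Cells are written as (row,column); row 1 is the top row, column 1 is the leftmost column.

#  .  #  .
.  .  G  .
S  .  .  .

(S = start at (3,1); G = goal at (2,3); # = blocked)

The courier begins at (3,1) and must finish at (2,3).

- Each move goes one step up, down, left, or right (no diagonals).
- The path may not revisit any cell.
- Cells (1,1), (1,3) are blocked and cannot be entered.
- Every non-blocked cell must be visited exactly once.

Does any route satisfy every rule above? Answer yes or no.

Cell (1,2) has only one open neighbour but is neither the start nor the goal, so a Hamiltonian route would have to both enter and leave it through the same neighbour — impossible without revisiting.

no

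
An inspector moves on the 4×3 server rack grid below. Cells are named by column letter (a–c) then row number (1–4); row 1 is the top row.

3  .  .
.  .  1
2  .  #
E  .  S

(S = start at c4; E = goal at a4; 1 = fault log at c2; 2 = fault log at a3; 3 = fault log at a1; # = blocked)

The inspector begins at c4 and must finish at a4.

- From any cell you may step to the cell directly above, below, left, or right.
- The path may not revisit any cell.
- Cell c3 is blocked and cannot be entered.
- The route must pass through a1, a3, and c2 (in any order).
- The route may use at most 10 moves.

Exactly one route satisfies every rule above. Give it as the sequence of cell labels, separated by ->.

c4 -> b4 -> b3 -> b2 -> c2 -> c1 -> b1 -> a1 -> a2 -> a3 -> a4

Any route must reach a1, a3, and c2 and still end at a4 within 10 moves, so the order of the required stops is forced.
Route from c4: left to b4, 2× up (reaching b2), right to c2, up to c1, 2× left (reaching a1), 3× down (reaching a4) — 10 moves in all.
Check: all required cells visited; 10 ≤ 10 moves.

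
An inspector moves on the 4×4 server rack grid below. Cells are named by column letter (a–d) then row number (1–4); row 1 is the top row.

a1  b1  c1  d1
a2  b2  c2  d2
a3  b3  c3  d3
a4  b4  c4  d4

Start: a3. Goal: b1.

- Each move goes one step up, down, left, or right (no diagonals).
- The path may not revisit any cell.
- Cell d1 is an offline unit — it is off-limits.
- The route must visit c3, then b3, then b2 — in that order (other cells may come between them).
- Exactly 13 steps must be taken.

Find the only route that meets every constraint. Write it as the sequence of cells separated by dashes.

The waypoints must appear in the order c3, b3, b2, with no cell reused.
Route from a3: down to a4, 3× right (reaching d4), 2× up (reaching d2), left to c2, down to c3, left to b3, up to b2, left to a2, up to a1, right to b1 — 13 moves in all.
Check: order respected (c3 at step 8, b3 at step 9, b2 at step 10); 13 moves as required.

a3 - a4 - b4 - c4 - d4 - d3 - d2 - c2 - c3 - b3 - b2 - a2 - a1 - b1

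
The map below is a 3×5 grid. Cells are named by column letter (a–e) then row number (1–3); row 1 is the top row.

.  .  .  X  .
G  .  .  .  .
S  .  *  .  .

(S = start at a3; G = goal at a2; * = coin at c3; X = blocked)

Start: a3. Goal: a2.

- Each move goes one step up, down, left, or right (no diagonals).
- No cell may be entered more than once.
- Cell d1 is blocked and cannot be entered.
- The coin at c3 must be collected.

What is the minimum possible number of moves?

Any route passes through c3 somewhere between a3 and a2. Summing Manhattan distances along the two legs (a3 → c3 → a2) gives a lower bound of 2 + 3 = 5 moves.
A route of 5 moves achieves this: a3 → b3 → c3 → c2 → b2 → a2.
Since 5 matches the lower bound, it is optimal.

5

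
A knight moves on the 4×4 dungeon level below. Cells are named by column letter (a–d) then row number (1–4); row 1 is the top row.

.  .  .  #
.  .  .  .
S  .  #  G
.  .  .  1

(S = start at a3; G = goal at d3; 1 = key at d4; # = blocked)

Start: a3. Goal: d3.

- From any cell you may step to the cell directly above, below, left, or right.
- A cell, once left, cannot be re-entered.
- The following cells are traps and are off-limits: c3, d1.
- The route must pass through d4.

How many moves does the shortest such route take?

Any route passes through d4 somewhere between a3 and d3. Summing Manhattan distances along the two legs (a3 → d4 → d3) gives a lower bound of 4 + 1 = 5 moves.
A route of 5 moves achieves this: a3 → a4 → b4 → c4 → d4 → d3.
Since 5 matches the lower bound, it is optimal.

5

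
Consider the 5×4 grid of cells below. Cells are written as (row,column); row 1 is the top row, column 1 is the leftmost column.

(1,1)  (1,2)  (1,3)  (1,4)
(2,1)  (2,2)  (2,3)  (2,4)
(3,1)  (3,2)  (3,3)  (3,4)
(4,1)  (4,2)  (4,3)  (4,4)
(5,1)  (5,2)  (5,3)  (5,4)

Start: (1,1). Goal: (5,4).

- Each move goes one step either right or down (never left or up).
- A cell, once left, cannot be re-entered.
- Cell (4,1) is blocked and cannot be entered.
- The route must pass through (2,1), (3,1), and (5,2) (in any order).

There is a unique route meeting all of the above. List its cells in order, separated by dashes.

(1,1) - (2,1) - (3,1) - (3,2) - (4,2) - (5,2) - (5,3) - (5,4)

Moves only go right or down, so the column and row indices never decrease.
Route from (1,1): down 2 to (3,1), right 1 to (3,2), down 2 to (5,2), right 2 to (5,4) — 7 moves in all.
Check: all required cells visited.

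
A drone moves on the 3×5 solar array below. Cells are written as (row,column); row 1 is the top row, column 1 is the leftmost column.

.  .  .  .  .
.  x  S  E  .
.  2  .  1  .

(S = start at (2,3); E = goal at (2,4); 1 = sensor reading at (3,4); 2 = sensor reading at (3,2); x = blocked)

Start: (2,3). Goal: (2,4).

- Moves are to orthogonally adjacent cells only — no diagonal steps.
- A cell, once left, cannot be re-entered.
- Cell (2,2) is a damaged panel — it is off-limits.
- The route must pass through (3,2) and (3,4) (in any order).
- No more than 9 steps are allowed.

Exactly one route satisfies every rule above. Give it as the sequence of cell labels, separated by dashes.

Any route must reach (3,2) and (3,4) and still end at (2,4) within 9 moves, so the order of the required stops is forced.
Route from (2,3): up to (1,3), 2× left (reaching (1,1)), 2× down (reaching (3,1)), 3× right (reaching (3,4)), up to (2,4) — 9 moves in all.
Check: all required cells visited; 9 ≤ 9 moves.

(2,3) - (1,3) - (1,2) - (1,1) - (2,1) - (3,1) - (3,2) - (3,3) - (3,4) - (2,4)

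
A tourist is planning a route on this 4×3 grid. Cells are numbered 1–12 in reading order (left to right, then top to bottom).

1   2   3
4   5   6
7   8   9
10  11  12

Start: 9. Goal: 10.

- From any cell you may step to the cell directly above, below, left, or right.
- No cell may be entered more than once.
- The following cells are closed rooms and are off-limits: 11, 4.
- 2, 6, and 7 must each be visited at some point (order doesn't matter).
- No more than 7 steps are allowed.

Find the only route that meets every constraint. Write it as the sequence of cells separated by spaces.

The budget equals the shortest possible length, so every move has to be on a shortest route through the required cells.
Route from 9: up 2 to 3, left 1 to 2, down 2 to 8, left 1 to 7, down 1 to 10 — 7 moves in all.
Check: all required cells visited; 7 ≤ 7 moves.

9 6 3 2 5 8 7 10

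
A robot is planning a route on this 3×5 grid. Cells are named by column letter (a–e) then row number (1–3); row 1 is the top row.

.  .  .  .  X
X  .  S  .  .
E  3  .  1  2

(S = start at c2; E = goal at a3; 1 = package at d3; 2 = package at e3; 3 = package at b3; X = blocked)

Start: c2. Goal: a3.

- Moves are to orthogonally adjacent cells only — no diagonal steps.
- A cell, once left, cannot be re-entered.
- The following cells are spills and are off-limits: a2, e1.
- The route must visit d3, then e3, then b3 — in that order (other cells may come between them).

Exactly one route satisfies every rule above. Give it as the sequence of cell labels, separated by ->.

The waypoints must appear in the order d3, e3, b3, with no cell reused.
Route from c2: down 1 to c3, right 2 to e3, up 1 to e2, left 1 to d2, up 1 to d1, left 2 to b1, down 2 to b3, left 1 to a3 — 11 moves in all.
Check: order respected (1 at step 2, 2 at step 3, 3 at step 10).

c2 -> c3 -> d3 -> e3 -> e2 -> d2 -> d1 -> c1 -> b1 -> b2 -> b3 -> a3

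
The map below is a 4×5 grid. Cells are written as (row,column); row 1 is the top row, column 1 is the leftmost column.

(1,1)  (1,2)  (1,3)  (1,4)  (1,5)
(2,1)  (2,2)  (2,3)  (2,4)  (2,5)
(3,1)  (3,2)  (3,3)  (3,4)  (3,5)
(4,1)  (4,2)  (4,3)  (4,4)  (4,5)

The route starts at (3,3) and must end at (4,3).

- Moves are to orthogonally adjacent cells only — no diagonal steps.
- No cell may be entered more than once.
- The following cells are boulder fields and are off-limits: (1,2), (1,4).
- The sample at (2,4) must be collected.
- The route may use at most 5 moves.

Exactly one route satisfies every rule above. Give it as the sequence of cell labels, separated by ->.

(3,3) -> (2,3) -> (2,4) -> (3,4) -> (4,4) -> (4,3)

Any route must reach (2,4) and still end at (4,3) within 5 moves, so the order of the required stops is forced.
Route from (3,3): up to (2,3), right to (2,4), 2× down (reaching (4,4)), left to (4,3) — 5 moves in all.
Check: all required cells visited; 5 ≤ 5 moves.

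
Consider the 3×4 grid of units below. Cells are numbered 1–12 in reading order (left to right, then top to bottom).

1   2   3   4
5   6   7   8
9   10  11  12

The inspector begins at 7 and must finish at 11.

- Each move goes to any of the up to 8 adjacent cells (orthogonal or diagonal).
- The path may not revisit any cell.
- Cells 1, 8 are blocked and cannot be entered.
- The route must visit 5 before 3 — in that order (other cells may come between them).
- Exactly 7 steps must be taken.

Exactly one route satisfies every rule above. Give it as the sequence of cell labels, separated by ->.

The waypoints must appear in the order 5, 3, with no cell reused.
Route from 7: down-left to 10, left to 9, up to 5, up-right to 2, right to 3, down-left to 6, down-right to 11 — 7 moves in all.
Check: order respected (5 at step 3, 3 at step 5); 7 moves as required.

7 -> 10 -> 9 -> 5 -> 2 -> 3 -> 6 -> 11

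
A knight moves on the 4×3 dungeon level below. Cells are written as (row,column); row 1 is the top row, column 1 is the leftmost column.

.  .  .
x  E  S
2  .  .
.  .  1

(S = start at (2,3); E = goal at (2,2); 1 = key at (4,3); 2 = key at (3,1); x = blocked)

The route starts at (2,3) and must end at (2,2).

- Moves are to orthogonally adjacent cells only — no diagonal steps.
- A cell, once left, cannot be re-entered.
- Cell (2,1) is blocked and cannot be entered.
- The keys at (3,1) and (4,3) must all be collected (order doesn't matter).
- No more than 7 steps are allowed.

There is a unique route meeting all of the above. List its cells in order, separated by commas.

The budget equals the shortest possible length, so every move has to be on a shortest route through the required cells.
Route from (2,3): down 2 to (4,3), left 2 to (4,1), up 1 to (3,1), right 1 to (3,2), up 1 to (2,2) — 7 moves in all.
Check: all required cells visited; 7 ≤ 7 moves.

(2,3), (3,3), (4,3), (4,2), (4,1), (3,1), (3,2), (2,2)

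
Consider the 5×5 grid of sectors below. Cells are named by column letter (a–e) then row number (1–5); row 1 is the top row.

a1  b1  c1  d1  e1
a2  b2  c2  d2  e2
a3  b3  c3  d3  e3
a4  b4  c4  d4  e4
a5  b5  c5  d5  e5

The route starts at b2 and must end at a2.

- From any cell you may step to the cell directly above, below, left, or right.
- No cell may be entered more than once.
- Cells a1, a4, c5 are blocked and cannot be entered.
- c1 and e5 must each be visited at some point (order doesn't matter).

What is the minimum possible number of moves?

15

Any route passes through c1 and e5 in some order between b2 and a2. Summing Manhattan distances along each leg and taking the cheapest ordering (b2 → c1 → e5 → a2) gives a lower bound of 2 + 6 + 7 = 15 moves.
A route of 15 moves achieves this: b2 → b1 → c1 → c2 → c3 → d3 → e3 → e4 → e5 → d5 → d4 → c4 → b4 → b3 → a3 → a2.
Since 15 matches the lower bound, it is optimal.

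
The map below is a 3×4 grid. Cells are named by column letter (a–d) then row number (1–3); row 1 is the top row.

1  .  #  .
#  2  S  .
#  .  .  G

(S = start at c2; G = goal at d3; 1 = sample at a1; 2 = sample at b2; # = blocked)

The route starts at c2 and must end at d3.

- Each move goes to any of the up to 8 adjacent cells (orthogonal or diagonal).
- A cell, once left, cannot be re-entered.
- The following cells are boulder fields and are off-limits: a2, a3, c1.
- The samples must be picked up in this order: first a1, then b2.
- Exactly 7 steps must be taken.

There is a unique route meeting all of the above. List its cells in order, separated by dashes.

The waypoints must appear in the order a1, b2, with no cell reused.
Route from c2: up-left 1 to b1, left 1 to a1, down-right 1 to b2, down 1 to b3, right 1 to c3, up-right 1 to d2, down 1 to d3 — 7 moves in all.
Check: order respected (1 at step 2, 2 at step 3); 7 moves as required.

c2 - b1 - a1 - b2 - b3 - c3 - d2 - d3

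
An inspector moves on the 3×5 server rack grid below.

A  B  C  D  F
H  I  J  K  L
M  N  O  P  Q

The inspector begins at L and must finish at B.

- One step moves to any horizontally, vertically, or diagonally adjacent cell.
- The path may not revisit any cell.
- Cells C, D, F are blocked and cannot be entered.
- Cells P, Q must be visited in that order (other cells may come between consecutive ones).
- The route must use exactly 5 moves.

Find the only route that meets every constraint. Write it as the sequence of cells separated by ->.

The waypoints must appear in the order P, Q, with no cell reused.
Route from L: down-left to P, right to Q, up-left to K, left to J, up-left to B — 5 moves in all.
Check: order respected (P at step 1, Q at step 2); 5 moves as required.

L -> P -> Q -> K -> J -> B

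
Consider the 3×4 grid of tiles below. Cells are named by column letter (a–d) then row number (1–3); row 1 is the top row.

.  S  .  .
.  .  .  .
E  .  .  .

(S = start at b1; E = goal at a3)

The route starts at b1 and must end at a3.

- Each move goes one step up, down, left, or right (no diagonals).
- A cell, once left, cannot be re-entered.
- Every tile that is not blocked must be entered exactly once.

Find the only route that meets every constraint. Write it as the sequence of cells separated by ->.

b1 -> a1 -> a2 -> b2 -> c2 -> c1 -> d1 -> d2 -> d3 -> c3 -> b3 -> a3

Need to visit all 12 open cells exactly once, starting at b1 and ending at a3.
Route from b1: left 1 to a1, down 1 to a2, right 2 to c2, up 1 to c1, right 1 to d1, down 2 to d3, left 3 to a3 — 11 moves in all.
Check: all 12 open cells covered.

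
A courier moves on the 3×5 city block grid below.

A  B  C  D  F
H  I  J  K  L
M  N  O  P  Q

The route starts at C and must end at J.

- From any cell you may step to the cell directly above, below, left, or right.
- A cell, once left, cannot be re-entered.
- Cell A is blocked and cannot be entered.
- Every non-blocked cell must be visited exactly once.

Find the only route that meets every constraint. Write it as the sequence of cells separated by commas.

C, B, I, H, M, N, O, P, Q, L, F, D, K, J

Need to visit all 14 open cells exactly once, starting at C and ending at J.
Cell Q has only two open neighbours (L and P), so the path must pass straight through it: one of those is the cell it's entered from and the other is where it exits.
Route from C: left 1 to B, down 1 to I, left 1 to H, down 1 to M, right 4 to Q, up 2 to F, left 1 to D, down 1 to K, left 1 to J — 13 moves in all.
Check: all 14 open cells covered.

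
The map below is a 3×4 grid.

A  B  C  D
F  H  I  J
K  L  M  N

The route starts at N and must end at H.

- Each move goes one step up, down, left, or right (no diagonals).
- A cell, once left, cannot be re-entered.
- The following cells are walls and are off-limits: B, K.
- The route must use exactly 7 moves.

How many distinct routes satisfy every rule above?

Need simple routes of exactly 7 moves from N to H (Manhattan distance 3, so 2 moves are spent on a detour and 2 undoing it).
Enumerating: N J D C I M L H.
That gives 1 route.

1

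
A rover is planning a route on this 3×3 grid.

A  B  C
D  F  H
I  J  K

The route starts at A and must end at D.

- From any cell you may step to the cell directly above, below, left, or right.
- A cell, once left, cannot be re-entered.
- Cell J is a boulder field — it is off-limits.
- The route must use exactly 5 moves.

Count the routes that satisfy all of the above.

Need simple routes of exactly 5 moves from A to D (Manhattan distance 1, so 2 moves are spent on a detour and 2 undoing it).
Enumerating: A B C H F D.
That gives 1 route.

1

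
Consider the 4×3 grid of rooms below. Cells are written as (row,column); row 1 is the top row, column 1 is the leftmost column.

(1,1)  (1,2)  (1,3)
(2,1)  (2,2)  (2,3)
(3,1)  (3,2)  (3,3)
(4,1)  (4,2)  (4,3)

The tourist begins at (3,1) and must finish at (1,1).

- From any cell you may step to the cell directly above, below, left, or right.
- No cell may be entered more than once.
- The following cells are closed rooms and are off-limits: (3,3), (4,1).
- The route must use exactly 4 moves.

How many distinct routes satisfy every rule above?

Need simple routes of exactly 4 moves from (3,1) to (1,1) (Manhattan distance 2, so 1 moves are spent on a detour and 1 undoing it).
Enumerating: (3,1) (2,1) (2,2) (1,2) (1,1) | (3,1) (3,2) (2,2) (1,2) (1,1) | (3,1) (3,2) (2,2) (2,1) (1,1).
That gives 3 routes.

3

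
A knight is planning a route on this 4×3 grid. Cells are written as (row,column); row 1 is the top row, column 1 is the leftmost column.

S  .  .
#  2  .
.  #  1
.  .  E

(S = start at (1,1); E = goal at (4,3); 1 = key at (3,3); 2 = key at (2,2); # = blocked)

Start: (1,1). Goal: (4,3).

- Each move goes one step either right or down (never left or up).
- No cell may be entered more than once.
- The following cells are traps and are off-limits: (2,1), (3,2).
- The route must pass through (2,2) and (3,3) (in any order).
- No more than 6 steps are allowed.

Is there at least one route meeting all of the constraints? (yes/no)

One route that works: (1,1) → (1,2) → (2,2) → (2,3) → (3,3) → (4,3).

yes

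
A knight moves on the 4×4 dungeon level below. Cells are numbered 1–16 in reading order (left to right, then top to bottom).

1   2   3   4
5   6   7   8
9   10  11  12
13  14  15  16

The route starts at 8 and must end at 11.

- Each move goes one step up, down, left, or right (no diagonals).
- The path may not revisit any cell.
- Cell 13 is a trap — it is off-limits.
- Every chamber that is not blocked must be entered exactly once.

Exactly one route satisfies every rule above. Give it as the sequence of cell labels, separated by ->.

Need to visit all 15 open cells exactly once, starting at 8 and ending at 11.
Cell 9 has only two open neighbours (5 and 10), so the path must pass straight through it: one of those is the cell it's entered from and the other is where it exits.
Route from 8: up to 4, left to 3, down to 7, left to 6, up to 2, left to 1, 2× down (reaching 9), right to 10, down to 14, 2× right (reaching 16), up to 12, left to 11 — 14 moves in all.
Check: all 15 open cells covered.

8 -> 4 -> 3 -> 7 -> 6 -> 2 -> 1 -> 5 -> 9 -> 10 -> 14 -> 15 -> 16 -> 12 -> 11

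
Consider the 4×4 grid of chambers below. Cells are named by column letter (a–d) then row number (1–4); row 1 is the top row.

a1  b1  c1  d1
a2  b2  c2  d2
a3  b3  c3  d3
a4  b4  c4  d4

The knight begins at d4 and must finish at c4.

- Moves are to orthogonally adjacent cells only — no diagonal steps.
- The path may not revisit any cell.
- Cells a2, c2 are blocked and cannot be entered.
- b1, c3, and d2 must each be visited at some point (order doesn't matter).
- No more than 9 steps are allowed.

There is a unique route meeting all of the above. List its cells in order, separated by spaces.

The budget equals the shortest possible length, so every move has to be on a shortest route through the required cells.
Route from d4: 3× up (reaching d1), 2× left (reaching b1), 2× down (reaching b3), right to c3, down to c4 — 9 moves in all.
Check: all required cells visited; 9 ≤ 9 moves.

d4 d3 d2 d1 c1 b1 b2 b3 c3 c4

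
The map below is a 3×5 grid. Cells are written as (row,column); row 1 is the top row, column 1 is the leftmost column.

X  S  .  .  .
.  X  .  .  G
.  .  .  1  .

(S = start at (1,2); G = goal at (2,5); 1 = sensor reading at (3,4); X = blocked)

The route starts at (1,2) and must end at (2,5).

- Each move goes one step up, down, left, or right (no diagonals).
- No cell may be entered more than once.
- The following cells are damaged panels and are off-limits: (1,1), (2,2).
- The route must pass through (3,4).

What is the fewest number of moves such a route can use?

Any route passes through (3,4) somewhere between (1,2) and (2,5). Summing Manhattan distances along the two legs ((1,2) → (3,4) → (2,5)) gives a lower bound of 4 + 2 = 6 moves.
A route of 6 moves achieves this: (1,2) → (1,3) → (2,3) → (3,3) → (3,4) → (2,4) → (2,5).
Since 6 matches the lower bound, it is optimal.

6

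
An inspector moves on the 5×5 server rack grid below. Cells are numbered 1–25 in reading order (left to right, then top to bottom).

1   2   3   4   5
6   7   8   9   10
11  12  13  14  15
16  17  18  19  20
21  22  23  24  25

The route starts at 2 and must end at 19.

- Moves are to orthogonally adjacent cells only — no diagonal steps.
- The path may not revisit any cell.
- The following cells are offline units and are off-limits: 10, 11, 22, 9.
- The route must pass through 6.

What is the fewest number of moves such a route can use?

7

Any route passes through 6 somewhere between 2 and 19. Summing Manhattan distances along the two legs (2 → 6 → 19) gives a lower bound of 2 + 5 = 7 moves.
A route of 7 moves achieves this: 2 → 1 → 6 → 7 → 12 → 17 → 18 → 19.
Since 7 matches the lower bound, it is optimal.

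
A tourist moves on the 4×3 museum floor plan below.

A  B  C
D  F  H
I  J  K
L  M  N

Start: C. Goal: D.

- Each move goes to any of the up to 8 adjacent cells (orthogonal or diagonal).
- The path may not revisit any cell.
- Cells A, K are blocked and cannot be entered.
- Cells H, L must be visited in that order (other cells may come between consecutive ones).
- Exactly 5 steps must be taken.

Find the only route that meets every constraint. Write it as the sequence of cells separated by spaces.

The waypoints must appear in the order H, L, with no cell reused.
Route from C: down 1 to H, down-left 2 to L, up 2 to D — 5 moves in all.
Check: order respected (H at step 1, L at step 3); 5 moves as required.

C H J L I D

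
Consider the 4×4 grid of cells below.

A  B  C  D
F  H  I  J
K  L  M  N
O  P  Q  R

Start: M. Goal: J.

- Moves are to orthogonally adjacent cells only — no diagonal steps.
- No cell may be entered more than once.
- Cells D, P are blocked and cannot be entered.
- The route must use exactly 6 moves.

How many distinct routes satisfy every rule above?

Need simple routes of exactly 6 moves from M to J (Manhattan distance 2, so 2 moves are spent on a detour and 2 undoing it).
Enumerating: M L H B C I J | M L K F H I J.
That gives 2 routes.

2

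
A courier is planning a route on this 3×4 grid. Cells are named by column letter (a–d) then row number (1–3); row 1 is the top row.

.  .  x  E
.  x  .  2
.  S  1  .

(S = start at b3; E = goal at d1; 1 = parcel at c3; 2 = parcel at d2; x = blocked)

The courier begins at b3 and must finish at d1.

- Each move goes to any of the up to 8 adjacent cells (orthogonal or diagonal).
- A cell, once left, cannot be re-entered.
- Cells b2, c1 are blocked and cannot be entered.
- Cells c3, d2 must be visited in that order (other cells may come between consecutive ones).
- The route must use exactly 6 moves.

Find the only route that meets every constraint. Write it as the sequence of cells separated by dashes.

b3 - a2 - b1 - c2 - c3 - d2 - d1

The waypoints must appear in the order c3, d2, with no cell reused.
Route from b3: up-left 1 to a2, up-right 1 to b1, down-right 1 to c2, down 1 to c3, up-right 1 to d2, up 1 to d1 — 6 moves in all.
Check: order respected (1 at step 4, 2 at step 5); 6 moves as required.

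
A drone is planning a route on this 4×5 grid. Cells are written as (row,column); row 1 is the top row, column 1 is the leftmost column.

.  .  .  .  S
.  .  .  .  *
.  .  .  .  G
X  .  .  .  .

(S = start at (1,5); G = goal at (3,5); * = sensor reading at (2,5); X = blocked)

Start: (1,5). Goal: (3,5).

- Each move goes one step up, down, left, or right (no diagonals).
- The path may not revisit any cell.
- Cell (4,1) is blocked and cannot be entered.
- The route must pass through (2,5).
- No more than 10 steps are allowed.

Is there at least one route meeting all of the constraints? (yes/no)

One route that works: (1,5) → (2,5) → (3,5).

yes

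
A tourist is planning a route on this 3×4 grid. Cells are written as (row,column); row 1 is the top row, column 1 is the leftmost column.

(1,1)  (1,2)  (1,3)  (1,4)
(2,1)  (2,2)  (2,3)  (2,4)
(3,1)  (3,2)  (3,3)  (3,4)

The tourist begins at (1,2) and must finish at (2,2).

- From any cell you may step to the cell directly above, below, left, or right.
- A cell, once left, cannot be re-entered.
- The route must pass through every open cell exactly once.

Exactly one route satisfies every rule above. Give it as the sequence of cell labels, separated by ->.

(1,2) -> (1,1) -> (2,1) -> (3,1) -> (3,2) -> (3,3) -> (3,4) -> (2,4) -> (1,4) -> (1,3) -> (2,3) -> (2,2)

Need to visit all 12 open cells exactly once, starting at (1,2) and ending at (2,2).
Route from (1,2): left 1 to (1,1), down 2 to (3,1), right 3 to (3,4), up 2 to (1,4), left 1 to (1,3), down 1 to (2,3), left 1 to (2,2) — 11 moves in all.
Check: all 12 open cells covered.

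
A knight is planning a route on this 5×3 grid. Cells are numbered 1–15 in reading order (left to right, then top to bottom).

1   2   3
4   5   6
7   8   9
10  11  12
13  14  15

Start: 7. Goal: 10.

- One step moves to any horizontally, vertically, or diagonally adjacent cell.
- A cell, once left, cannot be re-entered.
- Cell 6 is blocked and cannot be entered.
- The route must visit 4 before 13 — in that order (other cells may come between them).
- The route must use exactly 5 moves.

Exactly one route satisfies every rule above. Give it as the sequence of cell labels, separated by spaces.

The waypoints must appear in the order 4, 13, with no cell reused.
Route from 7: up 1 to 4, down-right 1 to 8, down 1 to 11, down-left 1 to 13, up 1 to 10 — 5 moves in all.
Check: order respected (4 at step 1, 13 at step 4); 5 moves as required.

7 4 8 11 13 10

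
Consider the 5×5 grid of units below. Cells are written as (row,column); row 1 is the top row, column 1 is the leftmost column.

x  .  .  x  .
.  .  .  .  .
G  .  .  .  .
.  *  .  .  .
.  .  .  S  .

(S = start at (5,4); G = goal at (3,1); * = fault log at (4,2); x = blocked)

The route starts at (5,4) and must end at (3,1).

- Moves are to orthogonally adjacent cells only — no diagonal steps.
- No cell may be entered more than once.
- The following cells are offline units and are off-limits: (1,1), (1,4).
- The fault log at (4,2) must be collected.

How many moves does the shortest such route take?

Any route passes through (4,2) somewhere between (5,4) and (3,1). Summing Manhattan distances along the two legs ((5,4) → (4,2) → (3,1)) gives a lower bound of 3 + 2 = 5 moves.
A route of 5 moves achieves this: (5,4) → (4,4) → (4,3) → (4,2) → (3,2) → (3,1).
Since 5 matches the lower bound, it is optimal.

5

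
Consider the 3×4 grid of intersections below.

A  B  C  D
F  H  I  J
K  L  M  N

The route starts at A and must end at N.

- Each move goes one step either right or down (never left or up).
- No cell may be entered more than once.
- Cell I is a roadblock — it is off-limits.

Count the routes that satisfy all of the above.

A right/down-only route from A to N makes exactly 2 down-moves and 3 right-moves in some order.
With no other constraints that would be C(5,2) = 10 routes.
Subtract routes through each blocked cell (inclusion–exclusion for overlaps): − through I: 6 → 4.
That gives 4 routes.

4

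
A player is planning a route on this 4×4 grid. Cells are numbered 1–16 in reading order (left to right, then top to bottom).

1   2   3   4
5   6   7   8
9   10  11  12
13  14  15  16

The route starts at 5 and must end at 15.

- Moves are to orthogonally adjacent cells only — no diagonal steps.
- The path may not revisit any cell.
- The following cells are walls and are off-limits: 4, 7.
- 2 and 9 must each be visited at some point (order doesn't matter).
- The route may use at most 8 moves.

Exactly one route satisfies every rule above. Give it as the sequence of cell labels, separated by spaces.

5 1 2 6 10 9 13 14 15

Any route must reach 2 and 9 and still end at 15 within 8 moves, so the order of the required stops is forced.
Route from 5: up 1 to 1, right 1 to 2, down 2 to 10, left 1 to 9, down 1 to 13, right 2 to 15 — 8 moves in all.
Check: all required cells visited; 8 ≤ 8 moves.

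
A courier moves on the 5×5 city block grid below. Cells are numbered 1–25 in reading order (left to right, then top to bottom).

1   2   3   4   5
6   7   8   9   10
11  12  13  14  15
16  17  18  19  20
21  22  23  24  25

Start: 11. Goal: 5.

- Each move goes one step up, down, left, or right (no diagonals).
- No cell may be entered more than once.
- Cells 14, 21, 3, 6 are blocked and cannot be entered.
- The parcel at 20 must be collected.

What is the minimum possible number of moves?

Any route passes through 20 somewhere between 11 and 5. Summing Manhattan distances along the two legs (11 → 20 → 5) gives a lower bound of 5 + 3 = 8 moves.
A route of 8 moves achieves this: 11 → 16 → 17 → 18 → 19 → 20 → 15 → 10 → 5.
Since 8 matches the lower bound, it is optimal.

8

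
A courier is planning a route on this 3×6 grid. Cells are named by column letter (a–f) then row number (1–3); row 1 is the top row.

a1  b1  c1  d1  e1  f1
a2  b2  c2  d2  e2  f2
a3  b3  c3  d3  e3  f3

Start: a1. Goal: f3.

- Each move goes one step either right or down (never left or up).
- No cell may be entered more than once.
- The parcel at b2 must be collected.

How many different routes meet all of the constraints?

10

A right/down-only route from a1 to f3 makes exactly 2 down-moves and 5 right-moves in some order.
With no other constraints that would be C(7,2) = 21 routes.
Split at b2 and multiply the segment counts: a1→b2: 2; b2→f3: 5; product = 10.
That gives 10 routes.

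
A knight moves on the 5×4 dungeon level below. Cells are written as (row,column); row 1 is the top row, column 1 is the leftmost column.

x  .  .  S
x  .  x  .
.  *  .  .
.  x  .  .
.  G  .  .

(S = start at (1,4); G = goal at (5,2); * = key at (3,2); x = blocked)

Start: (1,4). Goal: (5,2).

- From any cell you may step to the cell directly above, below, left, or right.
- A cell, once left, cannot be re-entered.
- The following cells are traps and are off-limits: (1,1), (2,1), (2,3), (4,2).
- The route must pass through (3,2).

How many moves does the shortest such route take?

Any route passes through (3,2) somewhere between (1,4) and (5,2). Summing Manhattan distances along the two legs ((1,4) → (3,2) → (5,2)) gives a lower bound of 4 + 2 = 6 moves.
That bound ignores the blocked cells. Measuring each leg by the fewest moves that actually steer around them ((1,4)→(3,2): 4; (3,2)→(5,2): 4) raises the lower bound to 8.
A route of 8 moves exists: (1,4) → (2,4) → (3,4) → (3,3) → (3,2) → (3,1) → (4,1) → (5,1) → (5,2).
Since 8 matches that lower bound, it is optimal.

8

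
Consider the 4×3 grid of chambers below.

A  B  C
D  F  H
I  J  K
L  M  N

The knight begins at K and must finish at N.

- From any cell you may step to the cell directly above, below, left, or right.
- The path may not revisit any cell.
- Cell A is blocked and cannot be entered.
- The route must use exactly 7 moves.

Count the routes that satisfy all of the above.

Need simple routes of exactly 7 moves from K to N (Manhattan distance 1, so 3 moves are spent on a detour and 3 undoing it).
Enumerating: K H C B F J M N | K H F J I L M N | K H F D I L M N | K H F D I J M N | K J F D I L M N.
That gives 5 routes.

5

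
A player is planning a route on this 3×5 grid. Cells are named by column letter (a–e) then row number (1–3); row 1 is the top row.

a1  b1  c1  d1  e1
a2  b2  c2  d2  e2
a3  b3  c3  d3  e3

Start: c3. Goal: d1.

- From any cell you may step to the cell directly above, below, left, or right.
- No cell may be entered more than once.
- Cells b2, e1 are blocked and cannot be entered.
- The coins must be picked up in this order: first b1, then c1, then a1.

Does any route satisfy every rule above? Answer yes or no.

Ignoring the required order, 2 revisit-free routes from c3 to d1 pass through all of b1, c1, and a1; the waypoint orders that occur are a1 → b1 → c1 (2) — never b1 → c1 → a1.

no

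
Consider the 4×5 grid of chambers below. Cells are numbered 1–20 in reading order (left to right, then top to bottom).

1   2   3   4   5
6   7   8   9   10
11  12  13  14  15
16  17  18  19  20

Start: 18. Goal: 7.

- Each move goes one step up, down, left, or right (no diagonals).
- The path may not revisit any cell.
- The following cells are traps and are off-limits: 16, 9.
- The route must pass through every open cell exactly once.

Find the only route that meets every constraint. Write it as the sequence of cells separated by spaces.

Need to visit all 18 open cells exactly once, starting at 18 and ending at 7.
Cell 11 has only two open neighbours (6 and 12), so the path must pass straight through it: one of those is the cell it's entered from and the other is where it exits.
Route from 18: left 1 to 17, up 1 to 12, left 1 to 11, up 2 to 1, right 4 to 5, down 3 to 20, left 1 to 19, up 1 to 14, left 1 to 13, up 1 to 8, left 1 to 7 — 17 moves in all.
Check: all 18 open cells covered.

18 17 12 11 6 1 2 3 4 5 10 15 20 19 14 13 8 7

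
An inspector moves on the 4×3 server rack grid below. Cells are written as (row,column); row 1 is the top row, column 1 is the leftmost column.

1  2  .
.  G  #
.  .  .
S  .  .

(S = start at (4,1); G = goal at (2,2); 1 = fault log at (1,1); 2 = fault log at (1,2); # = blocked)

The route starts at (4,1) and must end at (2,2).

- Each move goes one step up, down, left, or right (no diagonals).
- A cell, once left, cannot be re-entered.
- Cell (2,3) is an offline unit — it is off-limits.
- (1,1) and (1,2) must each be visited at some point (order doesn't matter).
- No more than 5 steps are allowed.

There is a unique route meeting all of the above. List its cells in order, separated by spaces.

(4,1) (3,1) (2,1) (1,1) (1,2) (2,2)

Any route must reach (1,1) and (1,2) and still end at (2,2) within 5 moves, so the order of the required stops is forced.
Route from (4,1): 3× up (reaching (1,1)), right to (1,2), down to (2,2) — 5 moves in all.
Check: all required cells visited; 5 ≤ 5 moves.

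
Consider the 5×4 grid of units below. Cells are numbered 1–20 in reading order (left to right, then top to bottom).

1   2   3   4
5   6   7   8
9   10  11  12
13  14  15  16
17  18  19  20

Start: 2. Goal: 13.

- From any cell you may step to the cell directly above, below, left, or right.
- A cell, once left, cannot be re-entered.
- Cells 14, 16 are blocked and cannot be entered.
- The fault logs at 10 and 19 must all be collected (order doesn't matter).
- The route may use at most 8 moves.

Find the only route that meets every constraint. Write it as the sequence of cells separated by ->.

The 8-move cap with required stops at 10, 19 leaves no slack for detours.
Route from 2: 2× down (reaching 10), right to 11, 2× down (reaching 19), 2× left (reaching 17), up to 13 — 8 moves in all.
Check: all required cells visited; 8 ≤ 8 moves.

2 -> 6 -> 10 -> 11 -> 15 -> 19 -> 18 -> 17 -> 13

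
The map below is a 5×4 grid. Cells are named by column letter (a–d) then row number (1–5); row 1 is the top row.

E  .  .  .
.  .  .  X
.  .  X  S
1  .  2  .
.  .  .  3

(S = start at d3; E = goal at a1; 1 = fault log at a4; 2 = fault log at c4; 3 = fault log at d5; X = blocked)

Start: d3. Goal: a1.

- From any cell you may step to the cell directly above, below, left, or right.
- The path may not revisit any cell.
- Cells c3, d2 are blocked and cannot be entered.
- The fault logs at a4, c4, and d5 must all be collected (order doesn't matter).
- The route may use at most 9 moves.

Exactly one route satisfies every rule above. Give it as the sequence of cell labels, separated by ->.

Any route must reach a4, c4, and d5 and still end at a1 within 9 moves, so the order of the required stops is forced.
Route from d3: down 2 to d5, left 1 to c5, up 1 to c4, left 2 to a4, up 3 to a1 — 9 moves in all.
Check: all required cells visited; 9 ≤ 9 moves.

d3 -> d4 -> d5 -> c5 -> c4 -> b4 -> a4 -> a3 -> a2 -> a1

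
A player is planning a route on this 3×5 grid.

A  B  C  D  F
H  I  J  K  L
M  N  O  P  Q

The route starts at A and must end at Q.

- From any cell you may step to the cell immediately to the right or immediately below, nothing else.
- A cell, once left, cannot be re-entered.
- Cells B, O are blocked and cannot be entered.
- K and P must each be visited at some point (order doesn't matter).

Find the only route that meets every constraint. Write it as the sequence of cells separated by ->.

Moves only go right or down, so the column and row indices never decrease.
Route from A: down to H, 3× right (reaching K), down to P, right to Q — 6 moves in all.
Check: all required cells visited.

A -> H -> I -> J -> K -> P -> Q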